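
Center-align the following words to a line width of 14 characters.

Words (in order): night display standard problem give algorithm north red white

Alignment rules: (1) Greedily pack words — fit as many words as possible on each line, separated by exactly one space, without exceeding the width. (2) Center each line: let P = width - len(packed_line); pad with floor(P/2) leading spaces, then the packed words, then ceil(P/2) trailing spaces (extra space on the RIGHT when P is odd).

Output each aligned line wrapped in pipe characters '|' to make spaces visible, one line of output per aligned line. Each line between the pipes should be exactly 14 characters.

Answer: |night display |
|   standard   |
| problem give |
|  algorithm   |
|  north red   |
|    white     |

Derivation:
Line 1: ['night', 'display'] (min_width=13, slack=1)
Line 2: ['standard'] (min_width=8, slack=6)
Line 3: ['problem', 'give'] (min_width=12, slack=2)
Line 4: ['algorithm'] (min_width=9, slack=5)
Line 5: ['north', 'red'] (min_width=9, slack=5)
Line 6: ['white'] (min_width=5, slack=9)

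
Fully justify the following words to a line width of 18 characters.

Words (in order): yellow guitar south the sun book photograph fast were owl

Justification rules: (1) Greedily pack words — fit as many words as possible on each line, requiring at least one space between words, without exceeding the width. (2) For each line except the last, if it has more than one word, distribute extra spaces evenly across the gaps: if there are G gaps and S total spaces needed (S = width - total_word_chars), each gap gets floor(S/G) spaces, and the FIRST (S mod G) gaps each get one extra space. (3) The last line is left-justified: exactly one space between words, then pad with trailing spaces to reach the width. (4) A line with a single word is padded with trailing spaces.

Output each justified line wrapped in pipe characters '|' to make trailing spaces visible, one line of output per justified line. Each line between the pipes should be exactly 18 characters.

Answer: |yellow      guitar|
|south the sun book|
|photograph    fast|
|were owl          |

Derivation:
Line 1: ['yellow', 'guitar'] (min_width=13, slack=5)
Line 2: ['south', 'the', 'sun', 'book'] (min_width=18, slack=0)
Line 3: ['photograph', 'fast'] (min_width=15, slack=3)
Line 4: ['were', 'owl'] (min_width=8, slack=10)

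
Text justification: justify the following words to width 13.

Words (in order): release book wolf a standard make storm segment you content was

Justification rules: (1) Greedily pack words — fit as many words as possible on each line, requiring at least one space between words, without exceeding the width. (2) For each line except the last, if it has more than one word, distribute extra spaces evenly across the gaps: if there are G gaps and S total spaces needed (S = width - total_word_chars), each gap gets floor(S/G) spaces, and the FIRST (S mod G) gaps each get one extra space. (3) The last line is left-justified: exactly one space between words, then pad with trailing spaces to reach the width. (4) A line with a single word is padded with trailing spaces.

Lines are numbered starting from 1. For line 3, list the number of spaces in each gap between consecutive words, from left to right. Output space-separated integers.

Line 1: ['release', 'book'] (min_width=12, slack=1)
Line 2: ['wolf', 'a'] (min_width=6, slack=7)
Line 3: ['standard', 'make'] (min_width=13, slack=0)
Line 4: ['storm', 'segment'] (min_width=13, slack=0)
Line 5: ['you', 'content'] (min_width=11, slack=2)
Line 6: ['was'] (min_width=3, slack=10)

Answer: 1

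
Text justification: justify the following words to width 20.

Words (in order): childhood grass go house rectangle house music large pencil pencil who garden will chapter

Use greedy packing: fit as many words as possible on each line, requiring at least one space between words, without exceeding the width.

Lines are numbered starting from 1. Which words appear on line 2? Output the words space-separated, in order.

Line 1: ['childhood', 'grass', 'go'] (min_width=18, slack=2)
Line 2: ['house', 'rectangle'] (min_width=15, slack=5)
Line 3: ['house', 'music', 'large'] (min_width=17, slack=3)
Line 4: ['pencil', 'pencil', 'who'] (min_width=17, slack=3)
Line 5: ['garden', 'will', 'chapter'] (min_width=19, slack=1)

Answer: house rectangle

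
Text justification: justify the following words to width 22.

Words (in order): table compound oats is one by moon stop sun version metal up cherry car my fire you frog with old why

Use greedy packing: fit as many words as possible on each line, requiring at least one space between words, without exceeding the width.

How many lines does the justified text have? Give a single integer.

Answer: 5

Derivation:
Line 1: ['table', 'compound', 'oats', 'is'] (min_width=22, slack=0)
Line 2: ['one', 'by', 'moon', 'stop', 'sun'] (min_width=20, slack=2)
Line 3: ['version', 'metal', 'up'] (min_width=16, slack=6)
Line 4: ['cherry', 'car', 'my', 'fire', 'you'] (min_width=22, slack=0)
Line 5: ['frog', 'with', 'old', 'why'] (min_width=17, slack=5)
Total lines: 5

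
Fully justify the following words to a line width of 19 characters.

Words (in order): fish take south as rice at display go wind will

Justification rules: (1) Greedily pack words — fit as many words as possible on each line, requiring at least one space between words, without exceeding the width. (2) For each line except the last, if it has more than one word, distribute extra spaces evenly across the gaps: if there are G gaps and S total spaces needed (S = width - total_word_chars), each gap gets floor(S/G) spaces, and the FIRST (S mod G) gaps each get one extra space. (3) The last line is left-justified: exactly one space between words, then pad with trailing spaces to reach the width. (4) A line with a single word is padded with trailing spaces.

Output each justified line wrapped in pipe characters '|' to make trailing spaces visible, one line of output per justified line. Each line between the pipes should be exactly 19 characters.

Answer: |fish  take south as|
|rice  at display go|
|wind will          |

Derivation:
Line 1: ['fish', 'take', 'south', 'as'] (min_width=18, slack=1)
Line 2: ['rice', 'at', 'display', 'go'] (min_width=18, slack=1)
Line 3: ['wind', 'will'] (min_width=9, slack=10)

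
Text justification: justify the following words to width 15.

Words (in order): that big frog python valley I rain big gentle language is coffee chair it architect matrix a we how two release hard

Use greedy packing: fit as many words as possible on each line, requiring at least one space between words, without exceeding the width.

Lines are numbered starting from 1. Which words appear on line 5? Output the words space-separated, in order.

Answer: coffee chair it

Derivation:
Line 1: ['that', 'big', 'frog'] (min_width=13, slack=2)
Line 2: ['python', 'valley', 'I'] (min_width=15, slack=0)
Line 3: ['rain', 'big', 'gentle'] (min_width=15, slack=0)
Line 4: ['language', 'is'] (min_width=11, slack=4)
Line 5: ['coffee', 'chair', 'it'] (min_width=15, slack=0)
Line 6: ['architect'] (min_width=9, slack=6)
Line 7: ['matrix', 'a', 'we', 'how'] (min_width=15, slack=0)
Line 8: ['two', 'release'] (min_width=11, slack=4)
Line 9: ['hard'] (min_width=4, slack=11)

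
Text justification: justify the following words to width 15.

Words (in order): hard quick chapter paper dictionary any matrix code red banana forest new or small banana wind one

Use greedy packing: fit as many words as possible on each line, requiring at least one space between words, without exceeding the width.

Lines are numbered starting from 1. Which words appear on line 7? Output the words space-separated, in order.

Line 1: ['hard', 'quick'] (min_width=10, slack=5)
Line 2: ['chapter', 'paper'] (min_width=13, slack=2)
Line 3: ['dictionary', 'any'] (min_width=14, slack=1)
Line 4: ['matrix', 'code', 'red'] (min_width=15, slack=0)
Line 5: ['banana', 'forest'] (min_width=13, slack=2)
Line 6: ['new', 'or', 'small'] (min_width=12, slack=3)
Line 7: ['banana', 'wind', 'one'] (min_width=15, slack=0)

Answer: banana wind one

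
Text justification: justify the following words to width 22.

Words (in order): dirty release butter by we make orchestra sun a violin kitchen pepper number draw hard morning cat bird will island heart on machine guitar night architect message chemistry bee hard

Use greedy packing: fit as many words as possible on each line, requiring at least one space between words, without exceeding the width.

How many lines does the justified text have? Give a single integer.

Answer: 9

Derivation:
Line 1: ['dirty', 'release', 'butter'] (min_width=20, slack=2)
Line 2: ['by', 'we', 'make', 'orchestra'] (min_width=20, slack=2)
Line 3: ['sun', 'a', 'violin', 'kitchen'] (min_width=20, slack=2)
Line 4: ['pepper', 'number', 'draw'] (min_width=18, slack=4)
Line 5: ['hard', 'morning', 'cat', 'bird'] (min_width=21, slack=1)
Line 6: ['will', 'island', 'heart', 'on'] (min_width=20, slack=2)
Line 7: ['machine', 'guitar', 'night'] (min_width=20, slack=2)
Line 8: ['architect', 'message'] (min_width=17, slack=5)
Line 9: ['chemistry', 'bee', 'hard'] (min_width=18, slack=4)
Total lines: 9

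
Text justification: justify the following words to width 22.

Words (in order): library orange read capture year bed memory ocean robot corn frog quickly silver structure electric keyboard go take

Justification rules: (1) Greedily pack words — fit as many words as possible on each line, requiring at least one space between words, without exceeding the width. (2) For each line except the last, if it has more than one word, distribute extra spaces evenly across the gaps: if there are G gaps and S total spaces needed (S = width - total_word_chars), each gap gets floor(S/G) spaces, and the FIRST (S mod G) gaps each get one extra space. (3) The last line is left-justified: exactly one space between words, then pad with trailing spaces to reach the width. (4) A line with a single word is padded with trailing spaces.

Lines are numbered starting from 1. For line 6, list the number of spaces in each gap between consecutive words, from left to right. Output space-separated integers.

Line 1: ['library', 'orange', 'read'] (min_width=19, slack=3)
Line 2: ['capture', 'year', 'bed'] (min_width=16, slack=6)
Line 3: ['memory', 'ocean', 'robot'] (min_width=18, slack=4)
Line 4: ['corn', 'frog', 'quickly'] (min_width=17, slack=5)
Line 5: ['silver', 'structure'] (min_width=16, slack=6)
Line 6: ['electric', 'keyboard', 'go'] (min_width=20, slack=2)
Line 7: ['take'] (min_width=4, slack=18)

Answer: 2 2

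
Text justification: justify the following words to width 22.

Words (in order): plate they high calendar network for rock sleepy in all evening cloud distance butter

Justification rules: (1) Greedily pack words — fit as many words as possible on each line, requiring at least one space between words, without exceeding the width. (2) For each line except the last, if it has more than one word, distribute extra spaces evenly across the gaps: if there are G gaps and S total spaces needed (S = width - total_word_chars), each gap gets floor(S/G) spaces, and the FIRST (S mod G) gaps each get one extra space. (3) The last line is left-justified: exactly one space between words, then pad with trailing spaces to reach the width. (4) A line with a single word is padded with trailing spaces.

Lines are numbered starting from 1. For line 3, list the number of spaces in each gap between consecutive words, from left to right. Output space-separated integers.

Answer: 3 2 2

Derivation:
Line 1: ['plate', 'they', 'high'] (min_width=15, slack=7)
Line 2: ['calendar', 'network', 'for'] (min_width=20, slack=2)
Line 3: ['rock', 'sleepy', 'in', 'all'] (min_width=18, slack=4)
Line 4: ['evening', 'cloud', 'distance'] (min_width=22, slack=0)
Line 5: ['butter'] (min_width=6, slack=16)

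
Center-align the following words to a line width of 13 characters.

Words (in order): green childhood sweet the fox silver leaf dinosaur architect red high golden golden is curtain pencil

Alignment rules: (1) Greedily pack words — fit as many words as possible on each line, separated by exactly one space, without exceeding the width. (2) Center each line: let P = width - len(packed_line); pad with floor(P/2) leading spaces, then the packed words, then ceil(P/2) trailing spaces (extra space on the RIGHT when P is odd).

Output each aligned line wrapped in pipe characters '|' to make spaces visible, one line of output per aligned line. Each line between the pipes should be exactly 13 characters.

Line 1: ['green'] (min_width=5, slack=8)
Line 2: ['childhood'] (min_width=9, slack=4)
Line 3: ['sweet', 'the', 'fox'] (min_width=13, slack=0)
Line 4: ['silver', 'leaf'] (min_width=11, slack=2)
Line 5: ['dinosaur'] (min_width=8, slack=5)
Line 6: ['architect', 'red'] (min_width=13, slack=0)
Line 7: ['high', 'golden'] (min_width=11, slack=2)
Line 8: ['golden', 'is'] (min_width=9, slack=4)
Line 9: ['curtain'] (min_width=7, slack=6)
Line 10: ['pencil'] (min_width=6, slack=7)

Answer: |    green    |
|  childhood  |
|sweet the fox|
| silver leaf |
|  dinosaur   |
|architect red|
| high golden |
|  golden is  |
|   curtain   |
|   pencil    |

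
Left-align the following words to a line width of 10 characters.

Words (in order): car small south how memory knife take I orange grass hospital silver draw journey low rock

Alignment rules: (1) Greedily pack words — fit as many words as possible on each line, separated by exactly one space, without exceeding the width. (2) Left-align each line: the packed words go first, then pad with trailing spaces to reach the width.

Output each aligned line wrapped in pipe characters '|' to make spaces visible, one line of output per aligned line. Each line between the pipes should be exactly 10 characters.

Answer: |car small |
|south how |
|memory    |
|knife take|
|I orange  |
|grass     |
|hospital  |
|silver    |
|draw      |
|journey   |
|low rock  |

Derivation:
Line 1: ['car', 'small'] (min_width=9, slack=1)
Line 2: ['south', 'how'] (min_width=9, slack=1)
Line 3: ['memory'] (min_width=6, slack=4)
Line 4: ['knife', 'take'] (min_width=10, slack=0)
Line 5: ['I', 'orange'] (min_width=8, slack=2)
Line 6: ['grass'] (min_width=5, slack=5)
Line 7: ['hospital'] (min_width=8, slack=2)
Line 8: ['silver'] (min_width=6, slack=4)
Line 9: ['draw'] (min_width=4, slack=6)
Line 10: ['journey'] (min_width=7, slack=3)
Line 11: ['low', 'rock'] (min_width=8, slack=2)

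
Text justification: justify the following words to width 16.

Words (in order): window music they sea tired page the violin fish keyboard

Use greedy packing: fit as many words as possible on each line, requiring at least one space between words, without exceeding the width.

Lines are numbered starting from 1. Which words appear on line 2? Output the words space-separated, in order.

Answer: they sea tired

Derivation:
Line 1: ['window', 'music'] (min_width=12, slack=4)
Line 2: ['they', 'sea', 'tired'] (min_width=14, slack=2)
Line 3: ['page', 'the', 'violin'] (min_width=15, slack=1)
Line 4: ['fish', 'keyboard'] (min_width=13, slack=3)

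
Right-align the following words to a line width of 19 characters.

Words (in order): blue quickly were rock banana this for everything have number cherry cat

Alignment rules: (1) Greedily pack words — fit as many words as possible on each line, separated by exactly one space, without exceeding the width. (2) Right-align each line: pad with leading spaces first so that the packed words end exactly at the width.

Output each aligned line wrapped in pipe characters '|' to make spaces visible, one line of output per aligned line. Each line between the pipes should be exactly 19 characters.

Answer: |  blue quickly were|
|   rock banana this|
|for everything have|
|  number cherry cat|

Derivation:
Line 1: ['blue', 'quickly', 'were'] (min_width=17, slack=2)
Line 2: ['rock', 'banana', 'this'] (min_width=16, slack=3)
Line 3: ['for', 'everything', 'have'] (min_width=19, slack=0)
Line 4: ['number', 'cherry', 'cat'] (min_width=17, slack=2)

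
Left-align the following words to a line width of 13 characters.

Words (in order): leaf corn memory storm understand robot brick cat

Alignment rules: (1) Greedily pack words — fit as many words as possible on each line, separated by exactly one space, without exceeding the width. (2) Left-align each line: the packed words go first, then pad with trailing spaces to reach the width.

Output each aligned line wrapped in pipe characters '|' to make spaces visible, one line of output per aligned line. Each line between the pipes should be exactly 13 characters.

Answer: |leaf corn    |
|memory storm |
|understand   |
|robot brick  |
|cat          |

Derivation:
Line 1: ['leaf', 'corn'] (min_width=9, slack=4)
Line 2: ['memory', 'storm'] (min_width=12, slack=1)
Line 3: ['understand'] (min_width=10, slack=3)
Line 4: ['robot', 'brick'] (min_width=11, slack=2)
Line 5: ['cat'] (min_width=3, slack=10)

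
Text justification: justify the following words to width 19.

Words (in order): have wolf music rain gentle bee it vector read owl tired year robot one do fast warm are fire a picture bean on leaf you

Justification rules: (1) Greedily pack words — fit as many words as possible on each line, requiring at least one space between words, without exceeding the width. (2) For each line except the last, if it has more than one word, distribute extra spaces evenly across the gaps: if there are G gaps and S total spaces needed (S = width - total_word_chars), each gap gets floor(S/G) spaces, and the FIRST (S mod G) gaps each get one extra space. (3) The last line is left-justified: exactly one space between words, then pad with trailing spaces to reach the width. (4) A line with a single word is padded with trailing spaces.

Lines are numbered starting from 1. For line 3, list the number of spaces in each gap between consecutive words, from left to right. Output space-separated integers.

Line 1: ['have', 'wolf', 'music'] (min_width=15, slack=4)
Line 2: ['rain', 'gentle', 'bee', 'it'] (min_width=18, slack=1)
Line 3: ['vector', 'read', 'owl'] (min_width=15, slack=4)
Line 4: ['tired', 'year', 'robot'] (min_width=16, slack=3)
Line 5: ['one', 'do', 'fast', 'warm'] (min_width=16, slack=3)
Line 6: ['are', 'fire', 'a', 'picture'] (min_width=18, slack=1)
Line 7: ['bean', 'on', 'leaf', 'you'] (min_width=16, slack=3)

Answer: 3 3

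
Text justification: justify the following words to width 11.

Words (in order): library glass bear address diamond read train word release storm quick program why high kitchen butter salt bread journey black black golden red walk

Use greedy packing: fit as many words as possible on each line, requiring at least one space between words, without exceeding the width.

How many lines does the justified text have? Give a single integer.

Line 1: ['library'] (min_width=7, slack=4)
Line 2: ['glass', 'bear'] (min_width=10, slack=1)
Line 3: ['address'] (min_width=7, slack=4)
Line 4: ['diamond'] (min_width=7, slack=4)
Line 5: ['read', 'train'] (min_width=10, slack=1)
Line 6: ['word'] (min_width=4, slack=7)
Line 7: ['release'] (min_width=7, slack=4)
Line 8: ['storm', 'quick'] (min_width=11, slack=0)
Line 9: ['program', 'why'] (min_width=11, slack=0)
Line 10: ['high'] (min_width=4, slack=7)
Line 11: ['kitchen'] (min_width=7, slack=4)
Line 12: ['butter', 'salt'] (min_width=11, slack=0)
Line 13: ['bread'] (min_width=5, slack=6)
Line 14: ['journey'] (min_width=7, slack=4)
Line 15: ['black', 'black'] (min_width=11, slack=0)
Line 16: ['golden', 'red'] (min_width=10, slack=1)
Line 17: ['walk'] (min_width=4, slack=7)
Total lines: 17

Answer: 17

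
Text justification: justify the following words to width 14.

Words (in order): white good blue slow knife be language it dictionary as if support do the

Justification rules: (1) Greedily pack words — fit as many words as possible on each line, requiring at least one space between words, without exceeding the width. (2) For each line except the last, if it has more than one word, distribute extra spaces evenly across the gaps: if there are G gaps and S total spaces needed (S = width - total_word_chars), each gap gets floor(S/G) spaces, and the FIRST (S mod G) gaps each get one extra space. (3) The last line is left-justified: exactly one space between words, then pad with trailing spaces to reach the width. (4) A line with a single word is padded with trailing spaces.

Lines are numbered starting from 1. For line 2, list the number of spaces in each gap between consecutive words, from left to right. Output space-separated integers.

Answer: 6

Derivation:
Line 1: ['white', 'good'] (min_width=10, slack=4)
Line 2: ['blue', 'slow'] (min_width=9, slack=5)
Line 3: ['knife', 'be'] (min_width=8, slack=6)
Line 4: ['language', 'it'] (min_width=11, slack=3)
Line 5: ['dictionary', 'as'] (min_width=13, slack=1)
Line 6: ['if', 'support', 'do'] (min_width=13, slack=1)
Line 7: ['the'] (min_width=3, slack=11)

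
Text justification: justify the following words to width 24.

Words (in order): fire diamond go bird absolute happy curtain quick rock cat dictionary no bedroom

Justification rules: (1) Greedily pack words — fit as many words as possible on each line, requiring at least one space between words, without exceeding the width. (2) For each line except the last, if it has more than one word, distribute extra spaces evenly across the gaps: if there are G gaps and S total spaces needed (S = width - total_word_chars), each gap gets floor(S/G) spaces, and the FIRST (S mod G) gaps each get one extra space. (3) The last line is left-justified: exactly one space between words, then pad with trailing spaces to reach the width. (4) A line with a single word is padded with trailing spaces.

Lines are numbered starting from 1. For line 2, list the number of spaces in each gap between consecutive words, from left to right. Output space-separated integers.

Line 1: ['fire', 'diamond', 'go', 'bird'] (min_width=20, slack=4)
Line 2: ['absolute', 'happy', 'curtain'] (min_width=22, slack=2)
Line 3: ['quick', 'rock', 'cat'] (min_width=14, slack=10)
Line 4: ['dictionary', 'no', 'bedroom'] (min_width=21, slack=3)

Answer: 2 2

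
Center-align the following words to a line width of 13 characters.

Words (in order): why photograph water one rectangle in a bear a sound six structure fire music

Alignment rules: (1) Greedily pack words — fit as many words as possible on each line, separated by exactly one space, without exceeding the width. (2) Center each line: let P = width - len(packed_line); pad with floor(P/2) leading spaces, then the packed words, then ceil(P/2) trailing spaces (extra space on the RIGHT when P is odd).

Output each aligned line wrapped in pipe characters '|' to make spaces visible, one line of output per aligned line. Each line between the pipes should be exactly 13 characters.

Line 1: ['why'] (min_width=3, slack=10)
Line 2: ['photograph'] (min_width=10, slack=3)
Line 3: ['water', 'one'] (min_width=9, slack=4)
Line 4: ['rectangle', 'in'] (min_width=12, slack=1)
Line 5: ['a', 'bear', 'a'] (min_width=8, slack=5)
Line 6: ['sound', 'six'] (min_width=9, slack=4)
Line 7: ['structure'] (min_width=9, slack=4)
Line 8: ['fire', 'music'] (min_width=10, slack=3)

Answer: |     why     |
| photograph  |
|  water one  |
|rectangle in |
|  a bear a   |
|  sound six  |
|  structure  |
| fire music  |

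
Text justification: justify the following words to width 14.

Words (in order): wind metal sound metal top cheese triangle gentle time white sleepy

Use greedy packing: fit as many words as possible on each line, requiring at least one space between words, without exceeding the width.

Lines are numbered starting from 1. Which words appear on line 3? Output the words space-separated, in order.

Answer: top cheese

Derivation:
Line 1: ['wind', 'metal'] (min_width=10, slack=4)
Line 2: ['sound', 'metal'] (min_width=11, slack=3)
Line 3: ['top', 'cheese'] (min_width=10, slack=4)
Line 4: ['triangle'] (min_width=8, slack=6)
Line 5: ['gentle', 'time'] (min_width=11, slack=3)
Line 6: ['white', 'sleepy'] (min_width=12, slack=2)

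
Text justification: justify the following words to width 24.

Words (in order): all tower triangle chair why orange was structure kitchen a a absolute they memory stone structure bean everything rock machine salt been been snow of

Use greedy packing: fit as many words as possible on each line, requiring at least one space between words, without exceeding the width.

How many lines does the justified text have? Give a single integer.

Line 1: ['all', 'tower', 'triangle', 'chair'] (min_width=24, slack=0)
Line 2: ['why', 'orange', 'was', 'structure'] (min_width=24, slack=0)
Line 3: ['kitchen', 'a', 'a', 'absolute'] (min_width=20, slack=4)
Line 4: ['they', 'memory', 'stone'] (min_width=17, slack=7)
Line 5: ['structure', 'bean'] (min_width=14, slack=10)
Line 6: ['everything', 'rock', 'machine'] (min_width=23, slack=1)
Line 7: ['salt', 'been', 'been', 'snow', 'of'] (min_width=22, slack=2)
Total lines: 7

Answer: 7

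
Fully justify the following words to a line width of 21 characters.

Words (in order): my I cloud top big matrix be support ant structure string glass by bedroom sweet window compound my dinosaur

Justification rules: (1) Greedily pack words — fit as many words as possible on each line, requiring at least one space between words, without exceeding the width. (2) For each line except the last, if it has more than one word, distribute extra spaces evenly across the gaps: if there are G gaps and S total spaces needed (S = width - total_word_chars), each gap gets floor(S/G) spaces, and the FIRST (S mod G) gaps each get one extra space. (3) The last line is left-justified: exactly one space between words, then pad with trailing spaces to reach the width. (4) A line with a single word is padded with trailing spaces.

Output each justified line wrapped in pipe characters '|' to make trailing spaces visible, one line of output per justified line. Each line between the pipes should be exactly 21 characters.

Answer: |my  I  cloud  top big|
|matrix be support ant|
|structure      string|
|glass    by   bedroom|
|sweet window compound|
|my dinosaur          |

Derivation:
Line 1: ['my', 'I', 'cloud', 'top', 'big'] (min_width=18, slack=3)
Line 2: ['matrix', 'be', 'support', 'ant'] (min_width=21, slack=0)
Line 3: ['structure', 'string'] (min_width=16, slack=5)
Line 4: ['glass', 'by', 'bedroom'] (min_width=16, slack=5)
Line 5: ['sweet', 'window', 'compound'] (min_width=21, slack=0)
Line 6: ['my', 'dinosaur'] (min_width=11, slack=10)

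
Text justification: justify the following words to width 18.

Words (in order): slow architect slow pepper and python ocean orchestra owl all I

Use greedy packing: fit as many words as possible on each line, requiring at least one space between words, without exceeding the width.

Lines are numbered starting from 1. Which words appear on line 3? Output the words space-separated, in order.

Answer: python ocean

Derivation:
Line 1: ['slow', 'architect'] (min_width=14, slack=4)
Line 2: ['slow', 'pepper', 'and'] (min_width=15, slack=3)
Line 3: ['python', 'ocean'] (min_width=12, slack=6)
Line 4: ['orchestra', 'owl', 'all'] (min_width=17, slack=1)
Line 5: ['I'] (min_width=1, slack=17)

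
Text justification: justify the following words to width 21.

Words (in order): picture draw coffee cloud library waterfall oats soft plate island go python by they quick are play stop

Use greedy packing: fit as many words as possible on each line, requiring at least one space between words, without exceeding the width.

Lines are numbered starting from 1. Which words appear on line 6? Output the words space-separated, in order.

Line 1: ['picture', 'draw', 'coffee'] (min_width=19, slack=2)
Line 2: ['cloud', 'library'] (min_width=13, slack=8)
Line 3: ['waterfall', 'oats', 'soft'] (min_width=19, slack=2)
Line 4: ['plate', 'island', 'go'] (min_width=15, slack=6)
Line 5: ['python', 'by', 'they', 'quick'] (min_width=20, slack=1)
Line 6: ['are', 'play', 'stop'] (min_width=13, slack=8)

Answer: are play stop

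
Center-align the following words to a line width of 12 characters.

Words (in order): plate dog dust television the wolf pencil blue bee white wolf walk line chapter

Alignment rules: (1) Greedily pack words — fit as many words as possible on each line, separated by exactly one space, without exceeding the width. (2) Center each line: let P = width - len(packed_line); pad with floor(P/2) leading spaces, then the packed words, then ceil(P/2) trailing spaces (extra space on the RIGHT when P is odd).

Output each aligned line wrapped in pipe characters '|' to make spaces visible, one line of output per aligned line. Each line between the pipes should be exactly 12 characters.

Line 1: ['plate', 'dog'] (min_width=9, slack=3)
Line 2: ['dust'] (min_width=4, slack=8)
Line 3: ['television'] (min_width=10, slack=2)
Line 4: ['the', 'wolf'] (min_width=8, slack=4)
Line 5: ['pencil', 'blue'] (min_width=11, slack=1)
Line 6: ['bee', 'white'] (min_width=9, slack=3)
Line 7: ['wolf', 'walk'] (min_width=9, slack=3)
Line 8: ['line', 'chapter'] (min_width=12, slack=0)

Answer: | plate dog  |
|    dust    |
| television |
|  the wolf  |
|pencil blue |
| bee white  |
| wolf walk  |
|line chapter|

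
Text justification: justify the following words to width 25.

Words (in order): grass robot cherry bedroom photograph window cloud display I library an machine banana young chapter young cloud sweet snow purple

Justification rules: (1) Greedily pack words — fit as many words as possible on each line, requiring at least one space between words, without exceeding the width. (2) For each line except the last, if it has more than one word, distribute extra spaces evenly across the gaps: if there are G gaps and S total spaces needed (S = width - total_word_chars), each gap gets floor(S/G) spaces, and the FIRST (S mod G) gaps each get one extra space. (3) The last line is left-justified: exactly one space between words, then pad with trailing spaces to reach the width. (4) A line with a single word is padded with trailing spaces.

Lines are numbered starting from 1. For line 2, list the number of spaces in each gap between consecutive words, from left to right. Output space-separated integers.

Line 1: ['grass', 'robot', 'cherry'] (min_width=18, slack=7)
Line 2: ['bedroom', 'photograph', 'window'] (min_width=25, slack=0)
Line 3: ['cloud', 'display', 'I', 'library'] (min_width=23, slack=2)
Line 4: ['an', 'machine', 'banana', 'young'] (min_width=23, slack=2)
Line 5: ['chapter', 'young', 'cloud', 'sweet'] (min_width=25, slack=0)
Line 6: ['snow', 'purple'] (min_width=11, slack=14)

Answer: 1 1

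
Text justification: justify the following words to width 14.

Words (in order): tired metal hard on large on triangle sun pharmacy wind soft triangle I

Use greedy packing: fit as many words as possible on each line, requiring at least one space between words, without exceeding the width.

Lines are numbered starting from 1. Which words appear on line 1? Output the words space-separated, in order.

Line 1: ['tired', 'metal'] (min_width=11, slack=3)
Line 2: ['hard', 'on', 'large'] (min_width=13, slack=1)
Line 3: ['on', 'triangle'] (min_width=11, slack=3)
Line 4: ['sun', 'pharmacy'] (min_width=12, slack=2)
Line 5: ['wind', 'soft'] (min_width=9, slack=5)
Line 6: ['triangle', 'I'] (min_width=10, slack=4)

Answer: tired metal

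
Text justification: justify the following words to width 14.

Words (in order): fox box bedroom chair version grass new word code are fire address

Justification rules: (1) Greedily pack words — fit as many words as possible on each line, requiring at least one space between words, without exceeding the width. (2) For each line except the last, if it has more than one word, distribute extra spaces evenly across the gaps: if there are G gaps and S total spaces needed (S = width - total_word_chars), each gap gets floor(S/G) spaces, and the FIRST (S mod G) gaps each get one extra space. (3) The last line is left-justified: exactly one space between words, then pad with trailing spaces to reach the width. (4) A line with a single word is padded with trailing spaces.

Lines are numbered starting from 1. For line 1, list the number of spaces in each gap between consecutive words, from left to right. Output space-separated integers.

Answer: 8

Derivation:
Line 1: ['fox', 'box'] (min_width=7, slack=7)
Line 2: ['bedroom', 'chair'] (min_width=13, slack=1)
Line 3: ['version', 'grass'] (min_width=13, slack=1)
Line 4: ['new', 'word', 'code'] (min_width=13, slack=1)
Line 5: ['are', 'fire'] (min_width=8, slack=6)
Line 6: ['address'] (min_width=7, slack=7)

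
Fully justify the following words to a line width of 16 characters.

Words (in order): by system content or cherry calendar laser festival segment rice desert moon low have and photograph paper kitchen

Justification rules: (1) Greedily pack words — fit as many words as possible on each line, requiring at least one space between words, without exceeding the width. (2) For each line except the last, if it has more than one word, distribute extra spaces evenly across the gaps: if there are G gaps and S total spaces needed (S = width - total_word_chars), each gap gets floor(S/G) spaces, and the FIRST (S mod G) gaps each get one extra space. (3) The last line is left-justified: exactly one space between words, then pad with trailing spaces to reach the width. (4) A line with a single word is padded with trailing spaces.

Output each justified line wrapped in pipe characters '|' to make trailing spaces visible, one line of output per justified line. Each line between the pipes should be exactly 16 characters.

Line 1: ['by', 'system'] (min_width=9, slack=7)
Line 2: ['content', 'or'] (min_width=10, slack=6)
Line 3: ['cherry', 'calendar'] (min_width=15, slack=1)
Line 4: ['laser', 'festival'] (min_width=14, slack=2)
Line 5: ['segment', 'rice'] (min_width=12, slack=4)
Line 6: ['desert', 'moon', 'low'] (min_width=15, slack=1)
Line 7: ['have', 'and'] (min_width=8, slack=8)
Line 8: ['photograph', 'paper'] (min_width=16, slack=0)
Line 9: ['kitchen'] (min_width=7, slack=9)

Answer: |by        system|
|content       or|
|cherry  calendar|
|laser   festival|
|segment     rice|
|desert  moon low|
|have         and|
|photograph paper|
|kitchen         |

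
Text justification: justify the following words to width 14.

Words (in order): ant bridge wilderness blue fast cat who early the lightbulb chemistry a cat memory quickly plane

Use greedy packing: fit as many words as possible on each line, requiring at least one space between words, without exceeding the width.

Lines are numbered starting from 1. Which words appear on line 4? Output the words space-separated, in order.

Line 1: ['ant', 'bridge'] (min_width=10, slack=4)
Line 2: ['wilderness'] (min_width=10, slack=4)
Line 3: ['blue', 'fast', 'cat'] (min_width=13, slack=1)
Line 4: ['who', 'early', 'the'] (min_width=13, slack=1)
Line 5: ['lightbulb'] (min_width=9, slack=5)
Line 6: ['chemistry', 'a'] (min_width=11, slack=3)
Line 7: ['cat', 'memory'] (min_width=10, slack=4)
Line 8: ['quickly', 'plane'] (min_width=13, slack=1)

Answer: who early the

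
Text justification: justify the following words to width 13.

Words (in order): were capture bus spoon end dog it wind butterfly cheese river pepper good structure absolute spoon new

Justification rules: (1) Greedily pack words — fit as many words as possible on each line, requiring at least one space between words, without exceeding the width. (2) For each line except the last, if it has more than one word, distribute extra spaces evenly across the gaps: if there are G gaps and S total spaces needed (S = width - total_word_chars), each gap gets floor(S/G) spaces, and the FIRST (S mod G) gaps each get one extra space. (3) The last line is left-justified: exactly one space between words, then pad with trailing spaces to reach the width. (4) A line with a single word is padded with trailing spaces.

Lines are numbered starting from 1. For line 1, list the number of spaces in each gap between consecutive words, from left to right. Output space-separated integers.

Answer: 2

Derivation:
Line 1: ['were', 'capture'] (min_width=12, slack=1)
Line 2: ['bus', 'spoon', 'end'] (min_width=13, slack=0)
Line 3: ['dog', 'it', 'wind'] (min_width=11, slack=2)
Line 4: ['butterfly'] (min_width=9, slack=4)
Line 5: ['cheese', 'river'] (min_width=12, slack=1)
Line 6: ['pepper', 'good'] (min_width=11, slack=2)
Line 7: ['structure'] (min_width=9, slack=4)
Line 8: ['absolute'] (min_width=8, slack=5)
Line 9: ['spoon', 'new'] (min_width=9, slack=4)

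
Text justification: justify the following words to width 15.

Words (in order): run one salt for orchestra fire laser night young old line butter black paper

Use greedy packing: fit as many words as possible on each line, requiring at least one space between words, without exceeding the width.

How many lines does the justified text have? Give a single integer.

Line 1: ['run', 'one', 'salt'] (min_width=12, slack=3)
Line 2: ['for', 'orchestra'] (min_width=13, slack=2)
Line 3: ['fire', 'laser'] (min_width=10, slack=5)
Line 4: ['night', 'young', 'old'] (min_width=15, slack=0)
Line 5: ['line', 'butter'] (min_width=11, slack=4)
Line 6: ['black', 'paper'] (min_width=11, slack=4)
Total lines: 6

Answer: 6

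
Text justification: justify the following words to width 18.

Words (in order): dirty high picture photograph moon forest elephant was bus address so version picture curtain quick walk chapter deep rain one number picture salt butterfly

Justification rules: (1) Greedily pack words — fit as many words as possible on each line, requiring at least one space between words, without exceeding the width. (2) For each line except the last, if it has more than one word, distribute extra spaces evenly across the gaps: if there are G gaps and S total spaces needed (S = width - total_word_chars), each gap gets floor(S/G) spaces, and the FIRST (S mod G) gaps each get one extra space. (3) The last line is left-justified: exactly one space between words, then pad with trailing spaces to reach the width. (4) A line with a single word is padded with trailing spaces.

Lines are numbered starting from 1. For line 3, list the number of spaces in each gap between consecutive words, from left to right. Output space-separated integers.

Answer: 4

Derivation:
Line 1: ['dirty', 'high', 'picture'] (min_width=18, slack=0)
Line 2: ['photograph', 'moon'] (min_width=15, slack=3)
Line 3: ['forest', 'elephant'] (min_width=15, slack=3)
Line 4: ['was', 'bus', 'address', 'so'] (min_width=18, slack=0)
Line 5: ['version', 'picture'] (min_width=15, slack=3)
Line 6: ['curtain', 'quick', 'walk'] (min_width=18, slack=0)
Line 7: ['chapter', 'deep', 'rain'] (min_width=17, slack=1)
Line 8: ['one', 'number', 'picture'] (min_width=18, slack=0)
Line 9: ['salt', 'butterfly'] (min_width=14, slack=4)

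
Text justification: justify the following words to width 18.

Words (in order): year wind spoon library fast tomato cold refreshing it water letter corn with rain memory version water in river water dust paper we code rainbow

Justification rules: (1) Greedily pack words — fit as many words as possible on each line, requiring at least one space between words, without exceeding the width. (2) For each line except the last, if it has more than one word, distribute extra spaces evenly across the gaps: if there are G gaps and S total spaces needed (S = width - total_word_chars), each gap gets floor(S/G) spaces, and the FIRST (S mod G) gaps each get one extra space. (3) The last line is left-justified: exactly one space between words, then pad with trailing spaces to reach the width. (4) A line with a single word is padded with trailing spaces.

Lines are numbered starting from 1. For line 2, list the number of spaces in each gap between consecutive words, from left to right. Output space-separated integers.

Answer: 7

Derivation:
Line 1: ['year', 'wind', 'spoon'] (min_width=15, slack=3)
Line 2: ['library', 'fast'] (min_width=12, slack=6)
Line 3: ['tomato', 'cold'] (min_width=11, slack=7)
Line 4: ['refreshing', 'it'] (min_width=13, slack=5)
Line 5: ['water', 'letter', 'corn'] (min_width=17, slack=1)
Line 6: ['with', 'rain', 'memory'] (min_width=16, slack=2)
Line 7: ['version', 'water', 'in'] (min_width=16, slack=2)
Line 8: ['river', 'water', 'dust'] (min_width=16, slack=2)
Line 9: ['paper', 'we', 'code'] (min_width=13, slack=5)
Line 10: ['rainbow'] (min_width=7, slack=11)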